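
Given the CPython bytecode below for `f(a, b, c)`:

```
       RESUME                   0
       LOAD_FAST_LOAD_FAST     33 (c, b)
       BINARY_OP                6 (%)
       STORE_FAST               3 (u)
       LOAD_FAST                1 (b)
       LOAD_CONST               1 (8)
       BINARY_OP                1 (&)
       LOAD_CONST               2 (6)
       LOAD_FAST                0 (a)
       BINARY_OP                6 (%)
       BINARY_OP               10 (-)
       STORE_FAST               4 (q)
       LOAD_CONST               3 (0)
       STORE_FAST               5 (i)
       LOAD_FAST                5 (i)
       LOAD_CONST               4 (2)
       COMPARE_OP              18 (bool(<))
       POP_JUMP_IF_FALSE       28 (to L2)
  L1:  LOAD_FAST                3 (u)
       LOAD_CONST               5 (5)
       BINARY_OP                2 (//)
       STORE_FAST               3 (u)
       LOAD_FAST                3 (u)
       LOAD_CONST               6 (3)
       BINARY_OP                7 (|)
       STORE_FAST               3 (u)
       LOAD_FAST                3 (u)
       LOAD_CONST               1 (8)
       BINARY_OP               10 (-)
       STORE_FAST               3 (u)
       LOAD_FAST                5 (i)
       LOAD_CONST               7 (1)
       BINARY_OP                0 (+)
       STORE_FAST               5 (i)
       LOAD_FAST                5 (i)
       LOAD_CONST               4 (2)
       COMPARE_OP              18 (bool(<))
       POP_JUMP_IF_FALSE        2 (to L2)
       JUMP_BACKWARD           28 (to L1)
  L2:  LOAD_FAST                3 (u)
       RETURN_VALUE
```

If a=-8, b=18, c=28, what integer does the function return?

-9

LOAD_FAST_LOAD_FAST c,b → push 28,18. Stack: [28, 18]
BINARY_OP % → 28 % 18 = 10. Stack: [10]
STORE_FAST u → u=10. Stack: []
LOAD_FAST b → push 18. Stack: [18]
LOAD_CONST → push 8. Stack: [18, 8]
BINARY_OP & → 18 & 8 = 0. Stack: [0]
LOAD_CONST → push 6. Stack: [0, 6]
LOAD_FAST a → push -8. Stack: [0, 6, -8]
BINARY_OP % → 6 % -8 = -2. Stack: [0, -2]
BINARY_OP - → 0 - -2 = 2. Stack: [2]
STORE_FAST q → q=2. Stack: []
LOAD_CONST → push 0. Stack: [0]
STORE_FAST i → i=0. Stack: []
LOAD_FAST i → push 0. Stack: [0]
LOAD_CONST → push 2. Stack: [0, 2]
COMPARE_OP bool(<) → 0 vs 2 = True. Stack: [True]
POP_JUMP_IF_FALSE → pop True; no jump. Stack: []
LOAD_FAST u → push 10. Stack: [10]
LOAD_CONST → push 5. Stack: [10, 5]
BINARY_OP // → 10 // 5 = 2. Stack: [2]
STORE_FAST u → u=2. Stack: []
LOAD_FAST u → push 2. Stack: [2]
LOAD_CONST → push 3. Stack: [2, 3]
BINARY_OP | → 2 | 3 = 3. Stack: [3]
STORE_FAST u → u=3. Stack: []
LOAD_FAST u → push 3. Stack: [3]
LOAD_CONST → push 8. Stack: [3, 8]
BINARY_OP - → 3 - 8 = -5. Stack: [-5]
STORE_FAST u → u=-5. Stack: []
LOAD_FAST i → push 0. Stack: [0]
LOAD_CONST → push 1. Stack: [0, 1]
BINARY_OP + → 0 + 1 = 1. Stack: [1]
STORE_FAST i → i=1. Stack: []
LOAD_FAST i → push 1. Stack: [1]
LOAD_CONST → push 2. Stack: [1, 2]
COMPARE_OP bool(<) → 1 vs 2 = True. Stack: [True]
POP_JUMP_IF_FALSE → pop True; no jump. Stack: []
LOAD_FAST u → push -5. Stack: [-5]
LOAD_CONST → push 5. Stack: [-5, 5]
BINARY_OP // → -5 // 5 = -1. Stack: [-1]
STORE_FAST u → u=-1. Stack: []
LOAD_FAST u → push -1. Stack: [-1]
LOAD_CONST → push 3. Stack: [-1, 3]
BINARY_OP | → -1 | 3 = -1. Stack: [-1]
STORE_FAST u → u=-1. Stack: []
LOAD_FAST u → push -1. Stack: [-1]
LOAD_CONST → push 8. Stack: [-1, 8]
BINARY_OP - → -1 - 8 = -9. Stack: [-9]
STORE_FAST u → u=-9. Stack: []
LOAD_FAST i → push 1. Stack: [1]
LOAD_CONST → push 1. Stack: [1, 1]
BINARY_OP + → 1 + 1 = 2. Stack: [2]
STORE_FAST i → i=2. Stack: []
LOAD_FAST i → push 2. Stack: [2]
LOAD_CONST → push 2. Stack: [2, 2]
COMPARE_OP bool(<) → 2 vs 2 = False. Stack: [False]
POP_JUMP_IF_FALSE → pop False; jump. Stack: []
LOAD_FAST u → push -9. Stack: [-9]
RETURN_VALUE → return -9.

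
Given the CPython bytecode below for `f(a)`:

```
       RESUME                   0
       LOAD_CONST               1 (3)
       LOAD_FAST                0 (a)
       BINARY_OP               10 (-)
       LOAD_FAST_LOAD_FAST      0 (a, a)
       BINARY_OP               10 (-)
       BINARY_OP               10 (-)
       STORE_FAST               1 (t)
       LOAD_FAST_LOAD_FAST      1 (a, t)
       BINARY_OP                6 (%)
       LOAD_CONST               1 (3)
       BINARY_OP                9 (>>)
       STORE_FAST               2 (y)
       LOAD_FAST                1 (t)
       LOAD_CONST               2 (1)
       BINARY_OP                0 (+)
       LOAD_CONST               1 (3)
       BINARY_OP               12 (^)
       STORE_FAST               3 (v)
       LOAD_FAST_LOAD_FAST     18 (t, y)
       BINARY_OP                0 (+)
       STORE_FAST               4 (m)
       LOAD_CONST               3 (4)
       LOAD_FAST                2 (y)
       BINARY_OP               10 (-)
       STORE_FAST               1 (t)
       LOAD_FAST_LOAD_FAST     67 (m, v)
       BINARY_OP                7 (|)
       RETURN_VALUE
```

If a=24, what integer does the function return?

-17

LOAD_CONST → push 3. Stack: [3]
LOAD_FAST a → push 24. Stack: [3, 24]
BINARY_OP - → 3 - 24 = -21. Stack: [-21]
LOAD_FAST_LOAD_FAST a,a → push 24,24. Stack: [-21, 24, 24]
BINARY_OP - → 24 - 24 = 0. Stack: [-21, 0]
BINARY_OP - → -21 - 0 = -21. Stack: [-21]
STORE_FAST t → t=-21. Stack: []
LOAD_FAST_LOAD_FAST a,t → push 24,-21. Stack: [24, -21]
BINARY_OP % → 24 % -21 = -18. Stack: [-18]
LOAD_CONST → push 3. Stack: [-18, 3]
BINARY_OP >> → -18 >> 3 = -3. Stack: [-3]
STORE_FAST y → y=-3. Stack: []
LOAD_FAST t → push -21. Stack: [-21]
LOAD_CONST → push 1. Stack: [-21, 1]
BINARY_OP + → -21 + 1 = -20. Stack: [-20]
LOAD_CONST → push 3. Stack: [-20, 3]
BINARY_OP ^ → -20 ^ 3 = -17. Stack: [-17]
STORE_FAST v → v=-17. Stack: []
LOAD_FAST_LOAD_FAST t,y → push -21,-3. Stack: [-21, -3]
BINARY_OP + → -21 + -3 = -24. Stack: [-24]
STORE_FAST m → m=-24. Stack: []
LOAD_CONST → push 4. Stack: [4]
LOAD_FAST y → push -3. Stack: [4, -3]
BINARY_OP - → 4 - -3 = 7. Stack: [7]
STORE_FAST t → t=7. Stack: []
LOAD_FAST_LOAD_FAST m,v → push -24,-17. Stack: [-24, -17]
BINARY_OP | → -24 | -17 = -17. Stack: [-17]
RETURN_VALUE → return -17.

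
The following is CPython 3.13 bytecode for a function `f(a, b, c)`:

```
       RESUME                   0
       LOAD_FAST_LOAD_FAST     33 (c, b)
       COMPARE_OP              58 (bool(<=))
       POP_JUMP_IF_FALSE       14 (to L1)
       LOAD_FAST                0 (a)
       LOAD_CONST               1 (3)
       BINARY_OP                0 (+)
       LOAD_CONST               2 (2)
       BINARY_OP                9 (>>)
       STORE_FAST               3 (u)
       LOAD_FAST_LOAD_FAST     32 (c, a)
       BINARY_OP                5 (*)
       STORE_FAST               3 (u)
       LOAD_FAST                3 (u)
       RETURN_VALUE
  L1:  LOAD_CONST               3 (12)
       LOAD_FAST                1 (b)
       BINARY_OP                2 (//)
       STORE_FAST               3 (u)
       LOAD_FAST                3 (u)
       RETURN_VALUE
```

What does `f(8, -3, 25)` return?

-4

LOAD_FAST_LOAD_FAST c,b → push 25,-3. Stack: [25, -3]
COMPARE_OP bool(<=) → 25 vs -3 = False. Stack: [False]
POP_JUMP_IF_FALSE → pop False; jump. Stack: []
LOAD_CONST → push 12. Stack: [12]
LOAD_FAST b → push -3. Stack: [12, -3]
BINARY_OP // → 12 // -3 = -4. Stack: [-4]
STORE_FAST u → u=-4. Stack: []
LOAD_FAST u → push -4. Stack: [-4]
RETURN_VALUE → return -4.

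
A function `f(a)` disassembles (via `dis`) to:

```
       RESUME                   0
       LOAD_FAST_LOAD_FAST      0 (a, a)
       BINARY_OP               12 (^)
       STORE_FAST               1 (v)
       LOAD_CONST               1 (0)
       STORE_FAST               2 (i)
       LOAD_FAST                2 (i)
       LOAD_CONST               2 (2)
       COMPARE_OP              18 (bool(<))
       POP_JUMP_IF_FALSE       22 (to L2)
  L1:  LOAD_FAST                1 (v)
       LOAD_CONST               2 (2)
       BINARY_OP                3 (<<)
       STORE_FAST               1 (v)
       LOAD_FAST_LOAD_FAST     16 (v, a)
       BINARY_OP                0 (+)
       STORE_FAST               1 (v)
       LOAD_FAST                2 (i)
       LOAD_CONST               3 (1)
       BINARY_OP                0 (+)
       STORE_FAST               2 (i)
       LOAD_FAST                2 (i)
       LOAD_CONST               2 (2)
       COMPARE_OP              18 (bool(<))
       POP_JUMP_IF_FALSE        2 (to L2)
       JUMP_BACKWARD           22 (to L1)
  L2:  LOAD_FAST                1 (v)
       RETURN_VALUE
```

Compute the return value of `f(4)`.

20

LOAD_FAST_LOAD_FAST a,a → push 4,4. Stack: [4, 4]
BINARY_OP ^ → 4 ^ 4 = 0. Stack: [0]
STORE_FAST v → v=0. Stack: []
LOAD_CONST → push 0. Stack: [0]
STORE_FAST i → i=0. Stack: []
LOAD_FAST i → push 0. Stack: [0]
LOAD_CONST → push 2. Stack: [0, 2]
COMPARE_OP bool(<) → 0 vs 2 = True. Stack: [True]
POP_JUMP_IF_FALSE → pop True; no jump. Stack: []
LOAD_FAST v → push 0. Stack: [0]
LOAD_CONST → push 2. Stack: [0, 2]
BINARY_OP << → 0 << 2 = 0. Stack: [0]
STORE_FAST v → v=0. Stack: []
LOAD_FAST_LOAD_FAST v,a → push 0,4. Stack: [0, 4]
BINARY_OP + → 0 + 4 = 4. Stack: [4]
STORE_FAST v → v=4. Stack: []
LOAD_FAST i → push 0. Stack: [0]
LOAD_CONST → push 1. Stack: [0, 1]
BINARY_OP + → 0 + 1 = 1. Stack: [1]
STORE_FAST i → i=1. Stack: []
LOAD_FAST i → push 1. Stack: [1]
LOAD_CONST → push 2. Stack: [1, 2]
COMPARE_OP bool(<) → 1 vs 2 = True. Stack: [True]
POP_JUMP_IF_FALSE → pop True; no jump. Stack: []
LOAD_FAST v → push 4. Stack: [4]
LOAD_CONST → push 2. Stack: [4, 2]
BINARY_OP << → 4 << 2 = 16. Stack: [16]
STORE_FAST v → v=16. Stack: []
LOAD_FAST_LOAD_FAST v,a → push 16,4. Stack: [16, 4]
BINARY_OP + → 16 + 4 = 20. Stack: [20]
STORE_FAST v → v=20. Stack: []
LOAD_FAST i → push 1. Stack: [1]
LOAD_CONST → push 1. Stack: [1, 1]
BINARY_OP + → 1 + 1 = 2. Stack: [2]
STORE_FAST i → i=2. Stack: []
LOAD_FAST i → push 2. Stack: [2]
LOAD_CONST → push 2. Stack: [2, 2]
COMPARE_OP bool(<) → 2 vs 2 = False. Stack: [False]
POP_JUMP_IF_FALSE → pop False; jump. Stack: []
LOAD_FAST v → push 20. Stack: [20]
RETURN_VALUE → return 20.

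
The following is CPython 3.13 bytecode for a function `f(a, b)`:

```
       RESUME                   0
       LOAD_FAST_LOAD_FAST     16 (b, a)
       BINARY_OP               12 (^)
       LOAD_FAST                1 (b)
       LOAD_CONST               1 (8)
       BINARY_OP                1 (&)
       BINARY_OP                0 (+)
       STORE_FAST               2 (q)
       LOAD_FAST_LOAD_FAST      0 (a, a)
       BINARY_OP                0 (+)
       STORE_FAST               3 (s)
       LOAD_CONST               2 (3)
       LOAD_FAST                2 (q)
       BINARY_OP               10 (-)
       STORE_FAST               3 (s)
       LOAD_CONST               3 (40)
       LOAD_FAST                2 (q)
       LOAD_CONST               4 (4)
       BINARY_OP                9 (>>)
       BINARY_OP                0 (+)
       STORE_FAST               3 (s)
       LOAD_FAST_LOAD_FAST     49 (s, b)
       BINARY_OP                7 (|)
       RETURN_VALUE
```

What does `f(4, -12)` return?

LOAD_FAST_LOAD_FAST b,a → push -12,4. Stack: [-12, 4]
BINARY_OP ^ → -12 ^ 4 = -16. Stack: [-16]
LOAD_FAST b → push -12. Stack: [-16, -12]
LOAD_CONST → push 8. Stack: [-16, -12, 8]
BINARY_OP & → -12 & 8 = 0. Stack: [-16, 0]
BINARY_OP + → -16 + 0 = -16. Stack: [-16]
STORE_FAST q → q=-16. Stack: []
LOAD_FAST_LOAD_FAST a,a → push 4,4. Stack: [4, 4]
BINARY_OP + → 4 + 4 = 8. Stack: [8]
STORE_FAST s → s=8. Stack: []
LOAD_CONST → push 3. Stack: [3]
LOAD_FAST q → push -16. Stack: [3, -16]
BINARY_OP - → 3 - -16 = 19. Stack: [19]
STORE_FAST s → s=19. Stack: []
LOAD_CONST → push 40. Stack: [40]
LOAD_FAST q → push -16. Stack: [40, -16]
LOAD_CONST → push 4. Stack: [40, -16, 4]
BINARY_OP >> → -16 >> 4 = -1. Stack: [40, -1]
BINARY_OP + → 40 + -1 = 39. Stack: [39]
STORE_FAST s → s=39. Stack: []
LOAD_FAST_LOAD_FAST s,b → push 39,-12. Stack: [39, -12]
BINARY_OP | → 39 | -12 = -9. Stack: [-9]
RETURN_VALUE → return -9.

-9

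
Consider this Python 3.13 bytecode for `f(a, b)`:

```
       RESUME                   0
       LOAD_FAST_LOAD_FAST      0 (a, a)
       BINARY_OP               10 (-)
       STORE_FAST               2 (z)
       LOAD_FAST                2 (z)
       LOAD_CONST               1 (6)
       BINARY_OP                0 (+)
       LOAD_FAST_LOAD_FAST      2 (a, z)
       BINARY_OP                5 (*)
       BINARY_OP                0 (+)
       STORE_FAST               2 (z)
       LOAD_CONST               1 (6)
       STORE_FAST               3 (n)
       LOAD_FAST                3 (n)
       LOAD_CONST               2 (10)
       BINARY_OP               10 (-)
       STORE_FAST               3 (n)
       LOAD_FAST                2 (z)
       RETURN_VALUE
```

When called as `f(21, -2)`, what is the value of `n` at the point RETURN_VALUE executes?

-4

LOAD_FAST_LOAD_FAST a,a → push 21,21. Stack: [21, 21]
BINARY_OP - → 21 - 21 = 0. Stack: [0]
STORE_FAST z → z=0. Stack: []
LOAD_FAST z → push 0. Stack: [0]
LOAD_CONST → push 6. Stack: [0, 6]
BINARY_OP + → 0 + 6 = 6. Stack: [6]
LOAD_FAST_LOAD_FAST a,z → push 21,0. Stack: [6, 21, 0]
BINARY_OP * → 21 * 0 = 0. Stack: [6, 0]
BINARY_OP + → 6 + 0 = 6. Stack: [6]
STORE_FAST z → z=6. Stack: []
LOAD_CONST → push 6. Stack: [6]
STORE_FAST n → n=6. Stack: []
LOAD_FAST n → push 6. Stack: [6]
LOAD_CONST → push 10. Stack: [6, 10]
BINARY_OP - → 6 - 10 = -4. Stack: [-4]
STORE_FAST n → n=-4. Stack: []
LOAD_FAST z → push 6. Stack: [6]
RETURN_VALUE → return 6.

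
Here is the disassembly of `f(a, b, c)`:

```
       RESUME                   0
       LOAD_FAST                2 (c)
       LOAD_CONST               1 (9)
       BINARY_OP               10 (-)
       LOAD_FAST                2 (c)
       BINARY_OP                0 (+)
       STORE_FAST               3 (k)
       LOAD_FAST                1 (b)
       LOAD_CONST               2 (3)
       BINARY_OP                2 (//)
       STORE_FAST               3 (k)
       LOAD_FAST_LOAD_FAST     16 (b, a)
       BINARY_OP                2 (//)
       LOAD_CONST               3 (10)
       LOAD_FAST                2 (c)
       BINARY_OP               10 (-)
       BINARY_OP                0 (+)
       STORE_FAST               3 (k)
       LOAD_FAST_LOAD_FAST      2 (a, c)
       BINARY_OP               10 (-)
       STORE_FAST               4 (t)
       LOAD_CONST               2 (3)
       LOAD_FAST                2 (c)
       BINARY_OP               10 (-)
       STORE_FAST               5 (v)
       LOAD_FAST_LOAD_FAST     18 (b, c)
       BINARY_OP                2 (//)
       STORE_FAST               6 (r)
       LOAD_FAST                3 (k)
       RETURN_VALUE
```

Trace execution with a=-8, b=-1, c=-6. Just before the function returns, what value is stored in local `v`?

LOAD_FAST c → push -6. Stack: [-6]
LOAD_CONST → push 9. Stack: [-6, 9]
BINARY_OP - → -6 - 9 = -15. Stack: [-15]
LOAD_FAST c → push -6. Stack: [-15, -6]
BINARY_OP + → -15 + -6 = -21. Stack: [-21]
STORE_FAST k → k=-21. Stack: []
LOAD_FAST b → push -1. Stack: [-1]
LOAD_CONST → push 3. Stack: [-1, 3]
BINARY_OP // → -1 // 3 = -1. Stack: [-1]
STORE_FAST k → k=-1. Stack: []
LOAD_FAST_LOAD_FAST b,a → push -1,-8. Stack: [-1, -8]
BINARY_OP // → -1 // -8 = 0. Stack: [0]
LOAD_CONST → push 10. Stack: [0, 10]
LOAD_FAST c → push -6. Stack: [0, 10, -6]
BINARY_OP - → 10 - -6 = 16. Stack: [0, 16]
BINARY_OP + → 0 + 16 = 16. Stack: [16]
STORE_FAST k → k=16. Stack: []
LOAD_FAST_LOAD_FAST a,c → push -8,-6. Stack: [-8, -6]
BINARY_OP - → -8 - -6 = -2. Stack: [-2]
STORE_FAST t → t=-2. Stack: []
LOAD_CONST → push 3. Stack: [3]
LOAD_FAST c → push -6. Stack: [3, -6]
BINARY_OP - → 3 - -6 = 9. Stack: [9]
STORE_FAST v → v=9. Stack: []
LOAD_FAST_LOAD_FAST b,c → push -1,-6. Stack: [-1, -6]
BINARY_OP // → -1 // -6 = 0. Stack: [0]
STORE_FAST r → r=0. Stack: []
LOAD_FAST k → push 16. Stack: [16]
RETURN_VALUE → return 16.

9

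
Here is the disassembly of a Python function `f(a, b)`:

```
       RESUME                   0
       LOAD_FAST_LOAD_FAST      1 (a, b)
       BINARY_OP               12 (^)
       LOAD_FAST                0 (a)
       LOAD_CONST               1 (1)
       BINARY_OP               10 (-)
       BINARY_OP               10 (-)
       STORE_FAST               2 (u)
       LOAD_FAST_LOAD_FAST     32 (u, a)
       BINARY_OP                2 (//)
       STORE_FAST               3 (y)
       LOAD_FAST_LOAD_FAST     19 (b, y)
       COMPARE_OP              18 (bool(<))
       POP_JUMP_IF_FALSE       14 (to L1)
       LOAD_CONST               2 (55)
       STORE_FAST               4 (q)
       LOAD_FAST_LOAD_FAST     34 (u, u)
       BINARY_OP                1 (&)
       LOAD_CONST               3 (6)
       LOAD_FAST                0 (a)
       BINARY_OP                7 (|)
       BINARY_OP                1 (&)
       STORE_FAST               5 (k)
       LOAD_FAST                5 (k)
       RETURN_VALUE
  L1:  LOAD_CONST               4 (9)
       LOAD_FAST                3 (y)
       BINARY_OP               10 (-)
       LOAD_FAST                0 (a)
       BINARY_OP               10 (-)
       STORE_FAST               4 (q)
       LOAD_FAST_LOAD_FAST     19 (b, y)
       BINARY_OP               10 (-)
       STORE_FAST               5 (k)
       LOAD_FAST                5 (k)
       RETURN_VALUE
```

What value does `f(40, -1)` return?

LOAD_FAST_LOAD_FAST a,b → push 40,-1. Stack: [40, -1]
BINARY_OP ^ → 40 ^ -1 = -41. Stack: [-41]
LOAD_FAST a → push 40. Stack: [-41, 40]
LOAD_CONST → push 1. Stack: [-41, 40, 1]
BINARY_OP - → 40 - 1 = 39. Stack: [-41, 39]
BINARY_OP - → -41 - 39 = -80. Stack: [-80]
STORE_FAST u → u=-80. Stack: []
LOAD_FAST_LOAD_FAST u,a → push -80,40. Stack: [-80, 40]
BINARY_OP // → -80 // 40 = -2. Stack: [-2]
STORE_FAST y → y=-2. Stack: []
LOAD_FAST_LOAD_FAST b,y → push -1,-2. Stack: [-1, -2]
COMPARE_OP bool(<) → -1 vs -2 = False. Stack: [False]
POP_JUMP_IF_FALSE → pop False; jump. Stack: []
LOAD_CONST → push 9. Stack: [9]
LOAD_FAST y → push -2. Stack: [9, -2]
BINARY_OP - → 9 - -2 = 11. Stack: [11]
LOAD_FAST a → push 40. Stack: [11, 40]
BINARY_OP - → 11 - 40 = -29. Stack: [-29]
STORE_FAST q → q=-29. Stack: []
LOAD_FAST_LOAD_FAST b,y → push -1,-2. Stack: [-1, -2]
BINARY_OP - → -1 - -2 = 1. Stack: [1]
STORE_FAST k → k=1. Stack: []
LOAD_FAST k → push 1. Stack: [1]
RETURN_VALUE → return 1.

1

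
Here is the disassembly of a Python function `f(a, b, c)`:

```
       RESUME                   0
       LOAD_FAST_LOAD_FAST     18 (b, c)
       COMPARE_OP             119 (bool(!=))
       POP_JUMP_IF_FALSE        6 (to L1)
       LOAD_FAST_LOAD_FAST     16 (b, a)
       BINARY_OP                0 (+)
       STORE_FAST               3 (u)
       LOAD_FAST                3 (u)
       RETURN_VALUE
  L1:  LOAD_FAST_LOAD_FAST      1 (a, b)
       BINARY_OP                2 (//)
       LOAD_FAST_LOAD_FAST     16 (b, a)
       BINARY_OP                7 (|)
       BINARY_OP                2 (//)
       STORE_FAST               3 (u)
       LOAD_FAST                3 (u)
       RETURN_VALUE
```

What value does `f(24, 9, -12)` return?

LOAD_FAST_LOAD_FAST b,c → push 9,-12. Stack: [9, -12]
COMPARE_OP bool(!=) → 9 vs -12 = True. Stack: [True]
POP_JUMP_IF_FALSE → pop True; no jump. Stack: []
LOAD_FAST_LOAD_FAST b,a → push 9,24. Stack: [9, 24]
BINARY_OP + → 9 + 24 = 33. Stack: [33]
STORE_FAST u → u=33. Stack: []
LOAD_FAST u → push 33. Stack: [33]
RETURN_VALUE → return 33.

33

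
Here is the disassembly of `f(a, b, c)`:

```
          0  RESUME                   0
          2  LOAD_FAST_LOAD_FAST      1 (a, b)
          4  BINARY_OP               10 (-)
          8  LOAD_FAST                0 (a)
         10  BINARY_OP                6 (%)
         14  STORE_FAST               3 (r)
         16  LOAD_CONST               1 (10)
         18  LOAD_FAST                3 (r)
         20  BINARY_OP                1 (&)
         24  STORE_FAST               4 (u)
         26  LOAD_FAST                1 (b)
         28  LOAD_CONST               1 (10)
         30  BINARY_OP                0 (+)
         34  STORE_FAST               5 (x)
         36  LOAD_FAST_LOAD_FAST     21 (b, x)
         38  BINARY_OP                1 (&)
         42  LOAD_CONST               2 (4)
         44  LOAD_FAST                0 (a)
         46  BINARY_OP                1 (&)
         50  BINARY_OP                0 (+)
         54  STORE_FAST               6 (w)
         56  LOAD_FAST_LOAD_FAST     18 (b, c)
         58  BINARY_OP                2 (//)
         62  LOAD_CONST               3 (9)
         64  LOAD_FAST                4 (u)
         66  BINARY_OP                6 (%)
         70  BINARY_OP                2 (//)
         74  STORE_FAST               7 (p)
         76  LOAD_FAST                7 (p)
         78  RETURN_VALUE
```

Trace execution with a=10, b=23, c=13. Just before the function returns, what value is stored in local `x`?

33

LOAD_FAST_LOAD_FAST a,b → push 10,23. Stack: [10, 23]
BINARY_OP - → 10 - 23 = -13. Stack: [-13]
LOAD_FAST a → push 10. Stack: [-13, 10]
BINARY_OP % → -13 % 10 = 7. Stack: [7]
STORE_FAST r → r=7. Stack: []
LOAD_CONST → push 10. Stack: [10]
LOAD_FAST r → push 7. Stack: [10, 7]
BINARY_OP & → 10 & 7 = 2. Stack: [2]
STORE_FAST u → u=2. Stack: []
LOAD_FAST b → push 23. Stack: [23]
LOAD_CONST → push 10. Stack: [23, 10]
BINARY_OP + → 23 + 10 = 33. Stack: [33]
STORE_FAST x → x=33. Stack: []
LOAD_FAST_LOAD_FAST b,x → push 23,33. Stack: [23, 33]
BINARY_OP & → 23 & 33 = 1. Stack: [1]
LOAD_CONST → push 4. Stack: [1, 4]
LOAD_FAST a → push 10. Stack: [1, 4, 10]
BINARY_OP & → 4 & 10 = 0. Stack: [1, 0]
BINARY_OP + → 1 + 0 = 1. Stack: [1]
STORE_FAST w → w=1. Stack: []
LOAD_FAST_LOAD_FAST b,c → push 23,13. Stack: [23, 13]
BINARY_OP // → 23 // 13 = 1. Stack: [1]
LOAD_CONST → push 9. Stack: [1, 9]
LOAD_FAST u → push 2. Stack: [1, 9, 2]
BINARY_OP % → 9 % 2 = 1. Stack: [1, 1]
BINARY_OP // → 1 // 1 = 1. Stack: [1]
STORE_FAST p → p=1. Stack: []
LOAD_FAST p → push 1. Stack: [1]
RETURN_VALUE → return 1.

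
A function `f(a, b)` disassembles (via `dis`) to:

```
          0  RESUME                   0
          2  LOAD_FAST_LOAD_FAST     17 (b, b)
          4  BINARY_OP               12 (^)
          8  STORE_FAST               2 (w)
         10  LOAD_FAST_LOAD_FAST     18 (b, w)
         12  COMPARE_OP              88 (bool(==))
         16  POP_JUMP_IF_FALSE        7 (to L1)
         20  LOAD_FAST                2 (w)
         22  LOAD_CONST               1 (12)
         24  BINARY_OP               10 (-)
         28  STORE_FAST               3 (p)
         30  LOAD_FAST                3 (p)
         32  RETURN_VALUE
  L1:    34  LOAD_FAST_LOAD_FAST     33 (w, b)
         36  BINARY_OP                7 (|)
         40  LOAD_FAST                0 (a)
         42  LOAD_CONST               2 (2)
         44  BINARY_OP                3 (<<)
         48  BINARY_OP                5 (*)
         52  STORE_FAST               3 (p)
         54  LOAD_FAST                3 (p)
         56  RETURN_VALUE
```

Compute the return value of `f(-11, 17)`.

-748

LOAD_FAST_LOAD_FAST b,b → push 17,17. Stack: [17, 17]
BINARY_OP ^ → 17 ^ 17 = 0. Stack: [0]
STORE_FAST w → w=0. Stack: []
LOAD_FAST_LOAD_FAST b,w → push 17,0. Stack: [17, 0]
COMPARE_OP bool(==) → 17 vs 0 = False. Stack: [False]
POP_JUMP_IF_FALSE → pop False; jump. Stack: []
LOAD_FAST_LOAD_FAST w,b → push 0,17. Stack: [0, 17]
BINARY_OP | → 0 | 17 = 17. Stack: [17]
LOAD_FAST a → push -11. Stack: [17, -11]
LOAD_CONST → push 2. Stack: [17, -11, 2]
BINARY_OP << → -11 << 2 = -44. Stack: [17, -44]
BINARY_OP * → 17 * -44 = -748. Stack: [-748]
STORE_FAST p → p=-748. Stack: []
LOAD_FAST p → push -748. Stack: [-748]
RETURN_VALUE → return -748.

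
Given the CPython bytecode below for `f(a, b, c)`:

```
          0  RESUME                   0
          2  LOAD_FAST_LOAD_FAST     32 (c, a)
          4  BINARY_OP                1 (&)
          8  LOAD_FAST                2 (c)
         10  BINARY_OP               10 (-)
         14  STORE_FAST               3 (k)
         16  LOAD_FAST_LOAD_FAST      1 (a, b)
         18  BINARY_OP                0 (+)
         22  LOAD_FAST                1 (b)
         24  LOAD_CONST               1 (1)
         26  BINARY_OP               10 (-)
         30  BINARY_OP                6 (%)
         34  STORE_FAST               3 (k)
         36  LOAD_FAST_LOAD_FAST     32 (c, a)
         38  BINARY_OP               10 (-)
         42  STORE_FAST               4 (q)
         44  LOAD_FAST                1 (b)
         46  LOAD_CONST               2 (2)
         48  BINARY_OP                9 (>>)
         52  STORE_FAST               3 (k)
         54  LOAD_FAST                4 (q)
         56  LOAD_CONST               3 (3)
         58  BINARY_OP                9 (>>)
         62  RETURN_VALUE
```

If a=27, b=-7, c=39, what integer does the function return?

1

LOAD_FAST_LOAD_FAST c,a → push 39,27. Stack: [39, 27]
BINARY_OP & → 39 & 27 = 3. Stack: [3]
LOAD_FAST c → push 39. Stack: [3, 39]
BINARY_OP - → 3 - 39 = -36. Stack: [-36]
STORE_FAST k → k=-36. Stack: []
LOAD_FAST_LOAD_FAST a,b → push 27,-7. Stack: [27, -7]
BINARY_OP + → 27 + -7 = 20. Stack: [20]
LOAD_FAST b → push -7. Stack: [20, -7]
LOAD_CONST → push 1. Stack: [20, -7, 1]
BINARY_OP - → -7 - 1 = -8. Stack: [20, -8]
BINARY_OP % → 20 % -8 = -4. Stack: [-4]
STORE_FAST k → k=-4. Stack: []
LOAD_FAST_LOAD_FAST c,a → push 39,27. Stack: [39, 27]
BINARY_OP - → 39 - 27 = 12. Stack: [12]
STORE_FAST q → q=12. Stack: []
LOAD_FAST b → push -7. Stack: [-7]
LOAD_CONST → push 2. Stack: [-7, 2]
BINARY_OP >> → -7 >> 2 = -2. Stack: [-2]
STORE_FAST k → k=-2. Stack: []
LOAD_FAST q → push 12. Stack: [12]
LOAD_CONST → push 3. Stack: [12, 3]
BINARY_OP >> → 12 >> 3 = 1. Stack: [1]
RETURN_VALUE → return 1.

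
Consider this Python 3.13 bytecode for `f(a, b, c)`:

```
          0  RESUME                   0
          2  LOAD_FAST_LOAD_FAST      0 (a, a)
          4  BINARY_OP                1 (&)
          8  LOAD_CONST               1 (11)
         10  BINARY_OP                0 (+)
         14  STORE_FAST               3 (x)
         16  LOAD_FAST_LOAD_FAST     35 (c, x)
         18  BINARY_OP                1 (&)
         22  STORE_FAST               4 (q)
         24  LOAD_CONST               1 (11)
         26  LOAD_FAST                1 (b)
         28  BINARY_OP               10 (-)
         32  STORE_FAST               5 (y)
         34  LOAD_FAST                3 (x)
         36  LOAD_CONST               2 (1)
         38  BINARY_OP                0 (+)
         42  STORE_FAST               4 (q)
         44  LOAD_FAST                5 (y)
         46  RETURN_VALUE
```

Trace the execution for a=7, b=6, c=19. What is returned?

5

LOAD_FAST_LOAD_FAST a,a → push 7,7. Stack: [7, 7]
BINARY_OP & → 7 & 7 = 7. Stack: [7]
LOAD_CONST → push 11. Stack: [7, 11]
BINARY_OP + → 7 + 11 = 18. Stack: [18]
STORE_FAST x → x=18. Stack: []
LOAD_FAST_LOAD_FAST c,x → push 19,18. Stack: [19, 18]
BINARY_OP & → 19 & 18 = 18. Stack: [18]
STORE_FAST q → q=18. Stack: []
LOAD_CONST → push 11. Stack: [11]
LOAD_FAST b → push 6. Stack: [11, 6]
BINARY_OP - → 11 - 6 = 5. Stack: [5]
STORE_FAST y → y=5. Stack: []
LOAD_FAST x → push 18. Stack: [18]
LOAD_CONST → push 1. Stack: [18, 1]
BINARY_OP + → 18 + 1 = 19. Stack: [19]
STORE_FAST q → q=19. Stack: []
LOAD_FAST y → push 5. Stack: [5]
RETURN_VALUE → return 5.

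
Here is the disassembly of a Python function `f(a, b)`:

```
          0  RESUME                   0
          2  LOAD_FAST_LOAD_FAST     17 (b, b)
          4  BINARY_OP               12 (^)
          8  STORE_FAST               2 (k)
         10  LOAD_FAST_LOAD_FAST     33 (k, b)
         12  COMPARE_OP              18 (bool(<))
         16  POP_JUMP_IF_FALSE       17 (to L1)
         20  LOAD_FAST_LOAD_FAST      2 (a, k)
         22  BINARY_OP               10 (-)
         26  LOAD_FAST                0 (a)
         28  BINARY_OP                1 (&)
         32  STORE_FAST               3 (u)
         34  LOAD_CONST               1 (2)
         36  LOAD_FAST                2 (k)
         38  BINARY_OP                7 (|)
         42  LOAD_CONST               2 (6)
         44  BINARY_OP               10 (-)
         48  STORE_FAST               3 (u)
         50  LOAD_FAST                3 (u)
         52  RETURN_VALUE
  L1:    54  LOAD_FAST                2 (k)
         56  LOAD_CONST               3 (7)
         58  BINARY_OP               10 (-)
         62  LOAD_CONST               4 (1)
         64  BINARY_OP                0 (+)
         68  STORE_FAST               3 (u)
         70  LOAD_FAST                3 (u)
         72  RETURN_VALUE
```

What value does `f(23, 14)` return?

LOAD_FAST_LOAD_FAST b,b → push 14,14. Stack: [14, 14]
BINARY_OP ^ → 14 ^ 14 = 0. Stack: [0]
STORE_FAST k → k=0. Stack: []
LOAD_FAST_LOAD_FAST k,b → push 0,14. Stack: [0, 14]
COMPARE_OP bool(<) → 0 vs 14 = True. Stack: [True]
POP_JUMP_IF_FALSE → pop True; no jump. Stack: []
LOAD_FAST_LOAD_FAST a,k → push 23,0. Stack: [23, 0]
BINARY_OP - → 23 - 0 = 23. Stack: [23]
LOAD_FAST a → push 23. Stack: [23, 23]
BINARY_OP & → 23 & 23 = 23. Stack: [23]
STORE_FAST u → u=23. Stack: []
LOAD_CONST → push 2. Stack: [2]
LOAD_FAST k → push 0. Stack: [2, 0]
BINARY_OP | → 2 | 0 = 2. Stack: [2]
LOAD_CONST → push 6. Stack: [2, 6]
BINARY_OP - → 2 - 6 = -4. Stack: [-4]
STORE_FAST u → u=-4. Stack: []
LOAD_FAST u → push -4. Stack: [-4]
RETURN_VALUE → return -4.

-4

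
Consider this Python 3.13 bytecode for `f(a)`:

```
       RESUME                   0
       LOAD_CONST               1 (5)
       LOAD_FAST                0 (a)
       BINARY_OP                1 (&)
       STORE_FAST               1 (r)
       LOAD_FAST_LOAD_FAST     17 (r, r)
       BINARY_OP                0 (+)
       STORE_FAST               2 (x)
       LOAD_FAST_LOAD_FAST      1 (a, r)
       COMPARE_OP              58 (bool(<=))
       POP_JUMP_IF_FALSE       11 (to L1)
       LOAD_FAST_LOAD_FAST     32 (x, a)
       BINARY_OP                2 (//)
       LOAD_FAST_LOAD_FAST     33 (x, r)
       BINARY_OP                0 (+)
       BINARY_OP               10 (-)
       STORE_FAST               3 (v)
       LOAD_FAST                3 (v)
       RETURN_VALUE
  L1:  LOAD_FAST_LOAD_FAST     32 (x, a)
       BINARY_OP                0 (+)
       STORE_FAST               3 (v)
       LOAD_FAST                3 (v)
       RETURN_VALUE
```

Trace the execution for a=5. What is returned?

LOAD_CONST → push 5. Stack: [5]
LOAD_FAST a → push 5. Stack: [5, 5]
BINARY_OP & → 5 & 5 = 5. Stack: [5]
STORE_FAST r → r=5. Stack: []
LOAD_FAST_LOAD_FAST r,r → push 5,5. Stack: [5, 5]
BINARY_OP + → 5 + 5 = 10. Stack: [10]
STORE_FAST x → x=10. Stack: []
LOAD_FAST_LOAD_FAST a,r → push 5,5. Stack: [5, 5]
COMPARE_OP bool(<=) → 5 vs 5 = True. Stack: [True]
POP_JUMP_IF_FALSE → pop True; no jump. Stack: []
LOAD_FAST_LOAD_FAST x,a → push 10,5. Stack: [10, 5]
BINARY_OP // → 10 // 5 = 2. Stack: [2]
LOAD_FAST_LOAD_FAST x,r → push 10,5. Stack: [2, 10, 5]
BINARY_OP + → 10 + 5 = 15. Stack: [2, 15]
BINARY_OP - → 2 - 15 = -13. Stack: [-13]
STORE_FAST v → v=-13. Stack: []
LOAD_FAST v → push -13. Stack: [-13]
RETURN_VALUE → return -13.

-13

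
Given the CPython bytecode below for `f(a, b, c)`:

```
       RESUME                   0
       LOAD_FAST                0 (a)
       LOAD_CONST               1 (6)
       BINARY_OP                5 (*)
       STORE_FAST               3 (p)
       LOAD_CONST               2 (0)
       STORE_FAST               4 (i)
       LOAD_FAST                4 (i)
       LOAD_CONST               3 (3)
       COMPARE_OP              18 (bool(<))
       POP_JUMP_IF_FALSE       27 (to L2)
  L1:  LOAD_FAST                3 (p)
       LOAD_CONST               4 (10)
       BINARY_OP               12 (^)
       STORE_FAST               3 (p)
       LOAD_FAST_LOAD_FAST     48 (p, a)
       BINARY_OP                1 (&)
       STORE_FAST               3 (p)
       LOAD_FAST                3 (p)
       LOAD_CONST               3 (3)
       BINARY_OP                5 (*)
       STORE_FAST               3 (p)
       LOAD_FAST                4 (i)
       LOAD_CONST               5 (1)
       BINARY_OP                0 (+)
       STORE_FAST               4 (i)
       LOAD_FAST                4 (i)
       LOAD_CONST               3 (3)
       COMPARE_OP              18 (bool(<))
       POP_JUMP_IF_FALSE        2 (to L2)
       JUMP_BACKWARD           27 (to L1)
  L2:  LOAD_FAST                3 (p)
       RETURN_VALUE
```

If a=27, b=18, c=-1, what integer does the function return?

LOAD_FAST a → push 27
LOAD_CONST → push 6
BINARY_OP * → 27 * 6 = 162
STORE_FAST p → p=162
LOAD_CONST → push 0
STORE_FAST i → i=0
LOAD_FAST i → push 0
LOAD_CONST → push 3
COMPARE_OP bool(<) → 0 vs 3 = True
POP_JUMP_IF_FALSE → pop True; no jump
LOAD_FAST p → push 162
LOAD_CONST → push 10
BINARY_OP ^ → 162 ^ 10 = 168
STORE_FAST p → p=168
LOAD_FAST_LOAD_FAST p,a → push 168,27
BINARY_OP & → 168 & 27 = 8
STORE_FAST p → p=8
LOAD_FAST p → push 8
LOAD_CONST → push 3
BINARY_OP * → 8 * 3 = 24
STORE_FAST p → p=24
LOAD_FAST i → push 0
LOAD_CONST → push 1
BINARY_OP + → 0 + 1 = 1
STORE_FAST i → i=1
LOAD_FAST i → push 1
LOAD_CONST → push 3
COMPARE_OP bool(<) → 1 vs 3 = True
POP_JUMP_IF_FALSE → pop True; no jump
LOAD_FAST p → push 24
LOAD_CONST → push 10
BINARY_OP ^ → 24 ^ 10 = 18
STORE_FAST p → p=18
LOAD_FAST_LOAD_FAST p,a → push 18,27
BINARY_OP & → 18 & 27 = 18
STORE_FAST p → p=18
LOAD_FAST p → push 18
LOAD_CONST → push 3
BINARY_OP * → 18 * 3 = 54
STORE_FAST p → p=54
LOAD_FAST i → push 1
LOAD_CONST → push 1
BINARY_OP + → 1 + 1 = 2
STORE_FAST i → i=2
LOAD_FAST i → push 2
LOAD_CONST → push 3
COMPARE_OP bool(<) → 2 vs 3 = True
POP_JUMP_IF_FALSE → pop True; no jump
LOAD_FAST p → push 54
LOAD_CONST → push 10
BINARY_OP ^ → 54 ^ 10 = 60
STORE_FAST p → p=60
LOAD_FAST_LOAD_FAST p,a → push 60,27
BINARY_OP & → 60 & 27 = 24
STORE_FAST p → p=24
LOAD_FAST p → push 24
LOAD_CONST → push 3
BINARY_OP * → 24 * 3 = 72
STORE_FAST p → p=72
LOAD_FAST i → push 2
LOAD_CONST → push 1
BINARY_OP + → 2 + 1 = 3
STORE_FAST i → i=3
LOAD_FAST i → push 3
LOAD_CONST → push 3
COMPARE_OP bool(<) → 3 vs 3 = False
POP_JUMP_IF_FALSE → pop False; jump
LOAD_FAST p → push 72
RETURN_VALUE → return 72.

72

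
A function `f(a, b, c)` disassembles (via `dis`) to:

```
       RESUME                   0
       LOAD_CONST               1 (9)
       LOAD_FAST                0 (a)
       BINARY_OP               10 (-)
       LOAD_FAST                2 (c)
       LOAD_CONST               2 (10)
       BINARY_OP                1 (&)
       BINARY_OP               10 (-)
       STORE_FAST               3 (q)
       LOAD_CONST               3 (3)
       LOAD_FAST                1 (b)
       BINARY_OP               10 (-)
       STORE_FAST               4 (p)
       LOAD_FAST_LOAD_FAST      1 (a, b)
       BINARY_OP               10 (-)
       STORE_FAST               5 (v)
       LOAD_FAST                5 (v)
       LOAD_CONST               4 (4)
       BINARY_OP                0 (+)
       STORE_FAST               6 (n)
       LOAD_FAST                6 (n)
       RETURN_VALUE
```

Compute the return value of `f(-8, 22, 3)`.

LOAD_CONST → push 9. Stack: [9]
LOAD_FAST a → push -8. Stack: [9, -8]
BINARY_OP - → 9 - -8 = 17. Stack: [17]
LOAD_FAST c → push 3. Stack: [17, 3]
LOAD_CONST → push 10. Stack: [17, 3, 10]
BINARY_OP & → 3 & 10 = 2. Stack: [17, 2]
BINARY_OP - → 17 - 2 = 15. Stack: [15]
STORE_FAST q → q=15. Stack: []
LOAD_CONST → push 3. Stack: [3]
LOAD_FAST b → push 22. Stack: [3, 22]
BINARY_OP - → 3 - 22 = -19. Stack: [-19]
STORE_FAST p → p=-19. Stack: []
LOAD_FAST_LOAD_FAST a,b → push -8,22. Stack: [-8, 22]
BINARY_OP - → -8 - 22 = -30. Stack: [-30]
STORE_FAST v → v=-30. Stack: []
LOAD_FAST v → push -30. Stack: [-30]
LOAD_CONST → push 4. Stack: [-30, 4]
BINARY_OP + → -30 + 4 = -26. Stack: [-26]
STORE_FAST n → n=-26. Stack: []
LOAD_FAST n → push -26. Stack: [-26]
RETURN_VALUE → return -26.

-26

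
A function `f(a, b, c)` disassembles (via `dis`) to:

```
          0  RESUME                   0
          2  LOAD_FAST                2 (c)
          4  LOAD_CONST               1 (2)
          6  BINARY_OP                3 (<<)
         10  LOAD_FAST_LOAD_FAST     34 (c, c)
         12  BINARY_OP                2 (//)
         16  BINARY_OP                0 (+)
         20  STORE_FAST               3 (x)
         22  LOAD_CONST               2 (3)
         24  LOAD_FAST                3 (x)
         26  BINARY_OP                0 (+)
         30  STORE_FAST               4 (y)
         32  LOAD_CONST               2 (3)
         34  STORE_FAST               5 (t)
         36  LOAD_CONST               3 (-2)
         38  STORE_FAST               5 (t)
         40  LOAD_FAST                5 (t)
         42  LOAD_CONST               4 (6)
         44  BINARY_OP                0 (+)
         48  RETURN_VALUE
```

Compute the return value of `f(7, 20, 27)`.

4

LOAD_FAST c → push 27. Stack: [27]
LOAD_CONST → push 2. Stack: [27, 2]
BINARY_OP << → 27 << 2 = 108. Stack: [108]
LOAD_FAST_LOAD_FAST c,c → push 27,27. Stack: [108, 27, 27]
BINARY_OP // → 27 // 27 = 1. Stack: [108, 1]
BINARY_OP + → 108 + 1 = 109. Stack: [109]
STORE_FAST x → x=109. Stack: []
LOAD_CONST → push 3. Stack: [3]
LOAD_FAST x → push 109. Stack: [3, 109]
BINARY_OP + → 3 + 109 = 112. Stack: [112]
STORE_FAST y → y=112. Stack: []
LOAD_CONST → push 3. Stack: [3]
STORE_FAST t → t=3. Stack: []
LOAD_CONST → push -2. Stack: [-2]
STORE_FAST t → t=-2. Stack: []
LOAD_FAST t → push -2. Stack: [-2]
LOAD_CONST → push 6. Stack: [-2, 6]
BINARY_OP + → -2 + 6 = 4. Stack: [4]
RETURN_VALUE → return 4.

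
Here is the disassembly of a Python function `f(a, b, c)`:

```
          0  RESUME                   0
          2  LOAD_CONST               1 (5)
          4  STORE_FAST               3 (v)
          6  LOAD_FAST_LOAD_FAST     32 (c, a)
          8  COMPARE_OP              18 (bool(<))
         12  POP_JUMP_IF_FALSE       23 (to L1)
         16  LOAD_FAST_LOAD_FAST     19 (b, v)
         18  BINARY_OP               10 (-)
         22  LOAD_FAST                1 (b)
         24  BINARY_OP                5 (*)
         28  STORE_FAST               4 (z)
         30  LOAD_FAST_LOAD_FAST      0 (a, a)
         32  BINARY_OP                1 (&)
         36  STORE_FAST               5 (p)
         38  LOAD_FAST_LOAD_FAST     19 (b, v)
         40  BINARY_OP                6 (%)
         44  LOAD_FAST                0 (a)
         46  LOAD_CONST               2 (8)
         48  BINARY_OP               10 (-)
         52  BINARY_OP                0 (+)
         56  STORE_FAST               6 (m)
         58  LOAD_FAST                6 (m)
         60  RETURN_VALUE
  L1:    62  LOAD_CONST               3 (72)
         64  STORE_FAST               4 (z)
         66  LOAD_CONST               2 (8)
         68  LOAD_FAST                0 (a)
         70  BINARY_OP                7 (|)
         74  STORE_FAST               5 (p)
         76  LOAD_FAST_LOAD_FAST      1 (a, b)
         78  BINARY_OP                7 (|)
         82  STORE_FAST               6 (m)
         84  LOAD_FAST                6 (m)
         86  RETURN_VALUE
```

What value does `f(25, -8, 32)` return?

LOAD_CONST → push 5. Stack: [5]
STORE_FAST v → v=5. Stack: []
LOAD_FAST_LOAD_FAST c,a → push 32,25. Stack: [32, 25]
COMPARE_OP bool(<) → 32 vs 25 = False. Stack: [False]
POP_JUMP_IF_FALSE → pop False; jump. Stack: []
LOAD_CONST → push 72. Stack: [72]
STORE_FAST z → z=72. Stack: []
LOAD_CONST → push 8. Stack: [8]
LOAD_FAST a → push 25. Stack: [8, 25]
BINARY_OP | → 8 | 25 = 25. Stack: [25]
STORE_FAST p → p=25. Stack: []
LOAD_FAST_LOAD_FAST a,b → push 25,-8. Stack: [25, -8]
BINARY_OP | → 25 | -8 = -7. Stack: [-7]
STORE_FAST m → m=-7. Stack: []
LOAD_FAST m → push -7. Stack: [-7]
RETURN_VALUE → return -7.

-7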